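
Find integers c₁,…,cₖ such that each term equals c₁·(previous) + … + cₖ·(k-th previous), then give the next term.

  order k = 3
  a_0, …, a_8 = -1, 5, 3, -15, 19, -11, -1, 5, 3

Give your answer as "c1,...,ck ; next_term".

-2,-2,-1 ; -15

  a_3 = -2·3 + -2·5 + -1·-1 = -15
  a_4 = -2·-15 + -2·3 + -1·5 = 19
  a_5 = -2·19 + -2·-15 + -1·3 = -11
  a_6 = -2·-11 + -2·19 + -1·-15 = -1
  a_7 = -2·-1 + -2·-11 + -1·19 = 5
  a_8 = -2·5 + -2·-1 + -1·-11 = 3
  a_9 = -2·3 + -2·5 + -1·-1 = -15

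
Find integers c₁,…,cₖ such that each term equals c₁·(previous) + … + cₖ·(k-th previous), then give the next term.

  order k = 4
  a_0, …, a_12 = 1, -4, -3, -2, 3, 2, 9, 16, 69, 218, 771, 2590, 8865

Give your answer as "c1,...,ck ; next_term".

  a_4 = 3·-2 + 2·-3 + -3·-4 + 3·1 = 3
  a_5 = 3·3 + 2·-2 + -3·-3 + 3·-4 = 2
  a_6 = 3·2 + 2·3 + -3·-2 + 3·-3 = 9
  a_7 = 3·9 + 2·2 + -3·3 + 3·-2 = 16
  a_8 = 3·16 + 2·9 + -3·2 + 3·3 = 69
  a_9 = 3·69 + 2·16 + -3·9 + 3·2 = 218
  a_10 = 3·218 + 2·69 + -3·16 + 3·9 = 771
  a_11 = 3·771 + 2·218 + -3·69 + 3·16 = 2590
  a_12 = 3·2590 + 2·771 + -3·218 + 3·69 = 8865
  a_13 = 3·8865 + 2·2590 + -3·771 + 3·218 = 30116

3,2,-3,3 ; 30116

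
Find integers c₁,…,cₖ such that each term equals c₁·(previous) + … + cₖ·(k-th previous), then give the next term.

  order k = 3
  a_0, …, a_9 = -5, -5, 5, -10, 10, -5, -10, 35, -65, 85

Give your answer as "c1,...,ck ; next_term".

  a_3 = -2·5 + -1·-5 + 1·-5 = -10
  a_4 = -2·-10 + -1·5 + 1·-5 = 10
  a_5 = -2·10 + -1·-10 + 1·5 = -5
  a_6 = -2·-5 + -1·10 + 1·-10 = -10
  a_7 = -2·-10 + -1·-5 + 1·10 = 35
  a_8 = -2·35 + -1·-10 + 1·-5 = -65
  a_9 = -2·-65 + -1·35 + 1·-10 = 85
  a_10 = -2·85 + -1·-65 + 1·35 = -70

-2,-1,1 ; -70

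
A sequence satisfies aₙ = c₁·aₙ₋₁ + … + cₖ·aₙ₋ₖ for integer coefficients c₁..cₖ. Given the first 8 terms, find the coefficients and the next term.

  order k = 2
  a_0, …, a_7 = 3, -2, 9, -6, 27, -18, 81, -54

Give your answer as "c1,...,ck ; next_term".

0,3 ; 243

  a_2 = 0·-2 + 3·3 = 9
  a_3 = 0·9 + 3·-2 = -6
  a_4 = 0·-6 + 3·9 = 27
  a_5 = 0·27 + 3·-6 = -18
  a_6 = 0·-18 + 3·27 = 81
  a_7 = 0·81 + 3·-18 = -54
  a_8 = 0·-54 + 3·81 = 243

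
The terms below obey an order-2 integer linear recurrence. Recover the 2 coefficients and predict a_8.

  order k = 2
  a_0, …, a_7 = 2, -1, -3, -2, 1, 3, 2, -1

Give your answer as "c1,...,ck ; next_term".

  a_2 = 1·-1 + -1·2 = -3
  a_3 = 1·-3 + -1·-1 = -2
  a_4 = 1·-2 + -1·-3 = 1
  a_5 = 1·1 + -1·-2 = 3
  a_6 = 1·3 + -1·1 = 2
  a_7 = 1·2 + -1·3 = -1
  a_8 = 1·-1 + -1·2 = -3

1,-1 ; -3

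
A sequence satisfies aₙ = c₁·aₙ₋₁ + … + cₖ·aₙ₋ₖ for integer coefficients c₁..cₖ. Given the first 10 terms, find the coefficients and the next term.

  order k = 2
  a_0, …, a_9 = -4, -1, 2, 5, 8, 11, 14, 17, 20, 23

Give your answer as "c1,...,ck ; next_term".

2,-1 ; 26

  a_2 = 2·-1 + -1·-4 = 2
  a_3 = 2·2 + -1·-1 = 5
  a_4 = 2·5 + -1·2 = 8
  a_5 = 2·8 + -1·5 = 11
  a_6 = 2·11 + -1·8 = 14
  a_7 = 2·14 + -1·11 = 17
  a_8 = 2·17 + -1·14 = 20
  a_9 = 2·20 + -1·17 = 23
  a_10 = 2·23 + -1·20 = 26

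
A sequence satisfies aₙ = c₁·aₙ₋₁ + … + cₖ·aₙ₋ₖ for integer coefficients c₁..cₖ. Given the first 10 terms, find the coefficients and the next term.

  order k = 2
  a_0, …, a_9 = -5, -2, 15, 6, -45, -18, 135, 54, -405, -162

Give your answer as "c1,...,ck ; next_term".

0,-3 ; 1215

  a_2 = 0·-2 + -3·-5 = 15
  a_3 = 0·15 + -3·-2 = 6
  a_4 = 0·6 + -3·15 = -45
  a_5 = 0·-45 + -3·6 = -18
  a_6 = 0·-18 + -3·-45 = 135
  a_7 = 0·135 + -3·-18 = 54
  a_8 = 0·54 + -3·135 = -405
  a_9 = 0·-405 + -3·54 = -162
  a_10 = 0·-162 + -3·-405 = 1215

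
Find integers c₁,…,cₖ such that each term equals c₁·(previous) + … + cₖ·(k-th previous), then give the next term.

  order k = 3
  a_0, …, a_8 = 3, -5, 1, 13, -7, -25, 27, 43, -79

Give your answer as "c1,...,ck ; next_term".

  a_3 = 0·1 + -2·-5 + 1·3 = 13
  a_4 = 0·13 + -2·1 + 1·-5 = -7
  a_5 = 0·-7 + -2·13 + 1·1 = -25
  a_6 = 0·-25 + -2·-7 + 1·13 = 27
  a_7 = 0·27 + -2·-25 + 1·-7 = 43
  a_8 = 0·43 + -2·27 + 1·-25 = -79
  a_9 = 0·-79 + -2·43 + 1·27 = -59

0,-2,1 ; -59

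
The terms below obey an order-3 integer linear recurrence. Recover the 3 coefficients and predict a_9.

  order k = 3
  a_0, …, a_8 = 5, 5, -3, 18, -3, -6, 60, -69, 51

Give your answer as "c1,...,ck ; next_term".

-1,0,3 ; 129

  a_3 = -1·-3 + 0·5 + 3·5 = 18
  a_4 = -1·18 + 0·-3 + 3·5 = -3
  a_5 = -1·-3 + 0·18 + 3·-3 = -6
  a_6 = -1·-6 + 0·-3 + 3·18 = 60
  a_7 = -1·60 + 0·-6 + 3·-3 = -69
  a_8 = -1·-69 + 0·60 + 3·-6 = 51
  a_9 = -1·51 + 0·-69 + 3·60 = 129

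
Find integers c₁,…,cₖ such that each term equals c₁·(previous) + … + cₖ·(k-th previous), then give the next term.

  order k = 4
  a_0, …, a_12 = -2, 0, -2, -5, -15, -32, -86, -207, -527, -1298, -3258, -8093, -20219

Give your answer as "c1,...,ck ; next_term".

1,3,1,2 ; -50352

  a_4 = 1·-5 + 3·-2 + 1·0 + 2·-2 = -15
  a_5 = 1·-15 + 3·-5 + 1·-2 + 2·0 = -32
  a_6 = 1·-32 + 3·-15 + 1·-5 + 2·-2 = -86
  a_7 = 1·-86 + 3·-32 + 1·-15 + 2·-5 = -207
  a_8 = 1·-207 + 3·-86 + 1·-32 + 2·-15 = -527
  a_9 = 1·-527 + 3·-207 + 1·-86 + 2·-32 = -1298
  a_10 = 1·-1298 + 3·-527 + 1·-207 + 2·-86 = -3258
  a_11 = 1·-3258 + 3·-1298 + 1·-527 + 2·-207 = -8093
  a_12 = 1·-8093 + 3·-3258 + 1·-1298 + 2·-527 = -20219
  a_13 = 1·-20219 + 3·-8093 + 1·-3258 + 2·-1298 = -50352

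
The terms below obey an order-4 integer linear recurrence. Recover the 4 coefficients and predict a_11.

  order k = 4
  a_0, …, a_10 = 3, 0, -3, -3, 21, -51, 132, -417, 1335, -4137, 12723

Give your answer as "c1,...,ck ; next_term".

-3,-1,-3,3 ; -39288

  a_4 = -3·-3 + -1·-3 + -3·0 + 3·3 = 21
  a_5 = -3·21 + -1·-3 + -3·-3 + 3·0 = -51
  a_6 = -3·-51 + -1·21 + -3·-3 + 3·-3 = 132
  a_7 = -3·132 + -1·-51 + -3·21 + 3·-3 = -417
  a_8 = -3·-417 + -1·132 + -3·-51 + 3·21 = 1335
  a_9 = -3·1335 + -1·-417 + -3·132 + 3·-51 = -4137
  a_10 = -3·-4137 + -1·1335 + -3·-417 + 3·132 = 12723
  a_11 = -3·12723 + -1·-4137 + -3·1335 + 3·-417 = -39288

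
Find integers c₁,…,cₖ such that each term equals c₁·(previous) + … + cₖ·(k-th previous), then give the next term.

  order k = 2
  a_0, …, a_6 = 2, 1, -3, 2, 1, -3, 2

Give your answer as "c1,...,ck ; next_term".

  a_2 = -1·1 + -1·2 = -3
  a_3 = -1·-3 + -1·1 = 2
  a_4 = -1·2 + -1·-3 = 1
  a_5 = -1·1 + -1·2 = -3
  a_6 = -1·-3 + -1·1 = 2
  a_7 = -1·2 + -1·-3 = 1

-1,-1 ; 1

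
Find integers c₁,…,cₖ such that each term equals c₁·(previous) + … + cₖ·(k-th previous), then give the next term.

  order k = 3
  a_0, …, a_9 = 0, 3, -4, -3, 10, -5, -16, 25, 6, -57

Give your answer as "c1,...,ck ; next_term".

  a_3 = 0·-4 + -1·3 + 2·0 = -3
  a_4 = 0·-3 + -1·-4 + 2·3 = 10
  a_5 = 0·10 + -1·-3 + 2·-4 = -5
  a_6 = 0·-5 + -1·10 + 2·-3 = -16
  a_7 = 0·-16 + -1·-5 + 2·10 = 25
  a_8 = 0·25 + -1·-16 + 2·-5 = 6
  a_9 = 0·6 + -1·25 + 2·-16 = -57
  a_10 = 0·-57 + -1·6 + 2·25 = 44

0,-1,2 ; 44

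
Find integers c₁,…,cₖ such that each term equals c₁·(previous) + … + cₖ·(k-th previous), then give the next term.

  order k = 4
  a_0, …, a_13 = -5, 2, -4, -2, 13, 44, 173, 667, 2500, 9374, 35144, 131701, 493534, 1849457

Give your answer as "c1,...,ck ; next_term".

4,-1,1,-3 ; 6930563

  a_4 = 4·-2 + -1·-4 + 1·2 + -3·-5 = 13
  a_5 = 4·13 + -1·-2 + 1·-4 + -3·2 = 44
  a_6 = 4·44 + -1·13 + 1·-2 + -3·-4 = 173
  a_7 = 4·173 + -1·44 + 1·13 + -3·-2 = 667
  a_8 = 4·667 + -1·173 + 1·44 + -3·13 = 2500
  a_9 = 4·2500 + -1·667 + 1·173 + -3·44 = 9374
  a_10 = 4·9374 + -1·2500 + 1·667 + -3·173 = 35144
  a_11 = 4·35144 + -1·9374 + 1·2500 + -3·667 = 131701
  a_12 = 4·131701 + -1·35144 + 1·9374 + -3·2500 = 493534
  a_13 = 4·493534 + -1·131701 + 1·35144 + -3·9374 = 1849457
  a_14 = 4·1849457 + -1·493534 + 1·131701 + -3·35144 = 6930563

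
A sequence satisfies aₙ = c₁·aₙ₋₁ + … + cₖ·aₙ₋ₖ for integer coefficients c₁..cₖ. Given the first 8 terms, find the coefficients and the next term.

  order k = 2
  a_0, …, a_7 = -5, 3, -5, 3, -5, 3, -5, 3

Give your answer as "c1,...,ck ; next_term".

0,1 ; -5

  a_2 = 0·3 + 1·-5 = -5
  a_3 = 0·-5 + 1·3 = 3
  a_4 = 0·3 + 1·-5 = -5
  a_5 = 0·-5 + 1·3 = 3
  a_6 = 0·3 + 1·-5 = -5
  a_7 = 0·-5 + 1·3 = 3
  a_8 = 0·3 + 1·-5 = -5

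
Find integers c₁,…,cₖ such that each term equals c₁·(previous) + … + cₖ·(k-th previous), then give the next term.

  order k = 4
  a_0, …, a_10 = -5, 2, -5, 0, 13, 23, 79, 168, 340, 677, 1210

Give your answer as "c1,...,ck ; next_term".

  a_4 = 2·0 + 1·-5 + -1·2 + -4·-5 = 13
  a_5 = 2·13 + 1·0 + -1·-5 + -4·2 = 23
  a_6 = 2·23 + 1·13 + -1·0 + -4·-5 = 79
  a_7 = 2·79 + 1·23 + -1·13 + -4·0 = 168
  a_8 = 2·168 + 1·79 + -1·23 + -4·13 = 340
  a_9 = 2·340 + 1·168 + -1·79 + -4·23 = 677
  a_10 = 2·677 + 1·340 + -1·168 + -4·79 = 1210
  a_11 = 2·1210 + 1·677 + -1·340 + -4·168 = 2085

2,1,-1,-4 ; 2085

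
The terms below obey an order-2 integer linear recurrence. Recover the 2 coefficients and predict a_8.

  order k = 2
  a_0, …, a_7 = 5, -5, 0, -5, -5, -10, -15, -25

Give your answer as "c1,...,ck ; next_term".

1,1 ; -40

  a_2 = 1·-5 + 1·5 = 0
  a_3 = 1·0 + 1·-5 = -5
  a_4 = 1·-5 + 1·0 = -5
  a_5 = 1·-5 + 1·-5 = -10
  a_6 = 1·-10 + 1·-5 = -15
  a_7 = 1·-15 + 1·-10 = -25
  a_8 = 1·-25 + 1·-15 = -40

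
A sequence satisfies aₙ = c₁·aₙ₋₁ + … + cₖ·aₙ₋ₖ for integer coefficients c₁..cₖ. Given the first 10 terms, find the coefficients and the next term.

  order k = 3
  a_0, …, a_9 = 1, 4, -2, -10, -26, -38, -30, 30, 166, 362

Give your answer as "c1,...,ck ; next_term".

  a_3 = 2·-2 + -1·4 + -2·1 = -10
  a_4 = 2·-10 + -1·-2 + -2·4 = -26
  a_5 = 2·-26 + -1·-10 + -2·-2 = -38
  a_6 = 2·-38 + -1·-26 + -2·-10 = -30
  a_7 = 2·-30 + -1·-38 + -2·-26 = 30
  a_8 = 2·30 + -1·-30 + -2·-38 = 166
  a_9 = 2·166 + -1·30 + -2·-30 = 362
  a_10 = 2·362 + -1·166 + -2·30 = 498

2,-1,-2 ; 498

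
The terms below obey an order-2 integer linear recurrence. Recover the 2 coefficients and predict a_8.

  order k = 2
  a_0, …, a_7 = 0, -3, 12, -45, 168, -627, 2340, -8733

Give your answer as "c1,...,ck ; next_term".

-4,-1 ; 32592

  a_2 = -4·-3 + -1·0 = 12
  a_3 = -4·12 + -1·-3 = -45
  a_4 = -4·-45 + -1·12 = 168
  a_5 = -4·168 + -1·-45 = -627
  a_6 = -4·-627 + -1·168 = 2340
  a_7 = -4·2340 + -1·-627 = -8733
  a_8 = -4·-8733 + -1·2340 = 32592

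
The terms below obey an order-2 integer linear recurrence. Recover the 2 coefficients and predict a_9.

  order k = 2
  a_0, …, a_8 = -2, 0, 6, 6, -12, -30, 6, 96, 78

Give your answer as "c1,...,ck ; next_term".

  a_2 = 1·0 + -3·-2 = 6
  a_3 = 1·6 + -3·0 = 6
  a_4 = 1·6 + -3·6 = -12
  a_5 = 1·-12 + -3·6 = -30
  a_6 = 1·-30 + -3·-12 = 6
  a_7 = 1·6 + -3·-30 = 96
  a_8 = 1·96 + -3·6 = 78
  a_9 = 1·78 + -3·96 = -210

1,-3 ; -210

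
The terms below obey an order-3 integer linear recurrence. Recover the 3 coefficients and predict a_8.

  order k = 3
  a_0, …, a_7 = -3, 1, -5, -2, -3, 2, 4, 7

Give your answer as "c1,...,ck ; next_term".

  a_3 = 1·-5 + 0·1 + -1·-3 = -2
  a_4 = 1·-2 + 0·-5 + -1·1 = -3
  a_5 = 1·-3 + 0·-2 + -1·-5 = 2
  a_6 = 1·2 + 0·-3 + -1·-2 = 4
  a_7 = 1·4 + 0·2 + -1·-3 = 7
  a_8 = 1·7 + 0·4 + -1·2 = 5

1,0,-1 ; 5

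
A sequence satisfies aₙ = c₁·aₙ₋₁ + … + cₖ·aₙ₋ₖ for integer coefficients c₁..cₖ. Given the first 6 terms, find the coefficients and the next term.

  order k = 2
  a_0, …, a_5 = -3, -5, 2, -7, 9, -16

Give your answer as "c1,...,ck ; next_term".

  a_2 = -1·-5 + 1·-3 = 2
  a_3 = -1·2 + 1·-5 = -7
  a_4 = -1·-7 + 1·2 = 9
  a_5 = -1·9 + 1·-7 = -16
  a_6 = -1·-16 + 1·9 = 25

-1,1 ; 25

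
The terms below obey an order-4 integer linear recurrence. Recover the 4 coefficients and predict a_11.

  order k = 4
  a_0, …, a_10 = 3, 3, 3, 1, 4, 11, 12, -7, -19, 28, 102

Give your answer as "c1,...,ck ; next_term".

1,-2,0,3 ; 25

  a_4 = 1·1 + -2·3 + 0·3 + 3·3 = 4
  a_5 = 1·4 + -2·1 + 0·3 + 3·3 = 11
  a_6 = 1·11 + -2·4 + 0·1 + 3·3 = 12
  a_7 = 1·12 + -2·11 + 0·4 + 3·1 = -7
  a_8 = 1·-7 + -2·12 + 0·11 + 3·4 = -19
  a_9 = 1·-19 + -2·-7 + 0·12 + 3·11 = 28
  a_10 = 1·28 + -2·-19 + 0·-7 + 3·12 = 102
  a_11 = 1·102 + -2·28 + 0·-19 + 3·-7 = 25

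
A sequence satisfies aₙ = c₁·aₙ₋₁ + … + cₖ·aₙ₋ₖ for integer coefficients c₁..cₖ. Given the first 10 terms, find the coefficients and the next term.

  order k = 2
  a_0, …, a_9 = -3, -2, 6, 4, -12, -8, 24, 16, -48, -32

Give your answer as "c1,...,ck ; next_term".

  a_2 = 0·-2 + -2·-3 = 6
  a_3 = 0·6 + -2·-2 = 4
  a_4 = 0·4 + -2·6 = -12
  a_5 = 0·-12 + -2·4 = -8
  a_6 = 0·-8 + -2·-12 = 24
  a_7 = 0·24 + -2·-8 = 16
  a_8 = 0·16 + -2·24 = -48
  a_9 = 0·-48 + -2·16 = -32
  a_10 = 0·-32 + -2·-48 = 96

0,-2 ; 96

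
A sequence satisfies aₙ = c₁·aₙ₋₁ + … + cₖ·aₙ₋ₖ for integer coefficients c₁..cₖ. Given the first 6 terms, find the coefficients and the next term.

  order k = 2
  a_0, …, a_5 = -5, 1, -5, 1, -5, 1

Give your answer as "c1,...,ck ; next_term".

0,1 ; -5

  a_2 = 0·1 + 1·-5 = -5
  a_3 = 0·-5 + 1·1 = 1
  a_4 = 0·1 + 1·-5 = -5
  a_5 = 0·-5 + 1·1 = 1
  a_6 = 0·1 + 1·-5 = -5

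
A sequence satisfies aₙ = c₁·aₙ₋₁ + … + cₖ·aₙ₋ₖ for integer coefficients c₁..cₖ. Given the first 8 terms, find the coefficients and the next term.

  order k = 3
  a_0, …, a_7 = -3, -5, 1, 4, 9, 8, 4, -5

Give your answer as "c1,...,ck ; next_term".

  a_3 = 1·1 + 0·-5 + -1·-3 = 4
  a_4 = 1·4 + 0·1 + -1·-5 = 9
  a_5 = 1·9 + 0·4 + -1·1 = 8
  a_6 = 1·8 + 0·9 + -1·4 = 4
  a_7 = 1·4 + 0·8 + -1·9 = -5
  a_8 = 1·-5 + 0·4 + -1·8 = -13

1,0,-1 ; -13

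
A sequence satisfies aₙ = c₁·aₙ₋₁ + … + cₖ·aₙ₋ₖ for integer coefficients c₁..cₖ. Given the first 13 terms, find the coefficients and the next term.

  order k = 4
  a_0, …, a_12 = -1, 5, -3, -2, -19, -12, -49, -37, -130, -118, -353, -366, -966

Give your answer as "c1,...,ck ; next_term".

  a_4 = 1·-2 + 2·-3 + -2·5 + 1·-1 = -19
  a_5 = 1·-19 + 2·-2 + -2·-3 + 1·5 = -12
  a_6 = 1·-12 + 2·-19 + -2·-2 + 1·-3 = -49
  a_7 = 1·-49 + 2·-12 + -2·-19 + 1·-2 = -37
  a_8 = 1·-37 + 2·-49 + -2·-12 + 1·-19 = -130
  a_9 = 1·-130 + 2·-37 + -2·-49 + 1·-12 = -118
  a_10 = 1·-118 + 2·-130 + -2·-37 + 1·-49 = -353
  a_11 = 1·-353 + 2·-118 + -2·-130 + 1·-37 = -366
  a_12 = 1·-366 + 2·-353 + -2·-118 + 1·-130 = -966
  a_13 = 1·-966 + 2·-366 + -2·-353 + 1·-118 = -1110

1,2,-2,1 ; -1110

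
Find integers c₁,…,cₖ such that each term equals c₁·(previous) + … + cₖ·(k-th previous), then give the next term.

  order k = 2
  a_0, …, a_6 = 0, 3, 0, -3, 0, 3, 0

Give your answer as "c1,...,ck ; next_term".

0,-1 ; -3

  a_2 = 0·3 + -1·0 = 0
  a_3 = 0·0 + -1·3 = -3
  a_4 = 0·-3 + -1·0 = 0
  a_5 = 0·0 + -1·-3 = 3
  a_6 = 0·3 + -1·0 = 0
  a_7 = 0·0 + -1·3 = -3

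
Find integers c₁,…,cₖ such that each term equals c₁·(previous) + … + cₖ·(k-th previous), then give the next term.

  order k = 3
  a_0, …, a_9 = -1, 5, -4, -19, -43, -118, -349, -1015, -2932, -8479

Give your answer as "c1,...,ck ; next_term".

3,-1,2 ; -24535

  a_3 = 3·-4 + -1·5 + 2·-1 = -19
  a_4 = 3·-19 + -1·-4 + 2·5 = -43
  a_5 = 3·-43 + -1·-19 + 2·-4 = -118
  a_6 = 3·-118 + -1·-43 + 2·-19 = -349
  a_7 = 3·-349 + -1·-118 + 2·-43 = -1015
  a_8 = 3·-1015 + -1·-349 + 2·-118 = -2932
  a_9 = 3·-2932 + -1·-1015 + 2·-349 = -8479
  a_10 = 3·-8479 + -1·-2932 + 2·-1015 = -24535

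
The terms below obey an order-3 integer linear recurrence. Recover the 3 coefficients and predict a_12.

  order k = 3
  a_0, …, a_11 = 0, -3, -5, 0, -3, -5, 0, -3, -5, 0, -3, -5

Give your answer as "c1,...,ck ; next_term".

0,0,1 ; 0

  a_3 = 0·-5 + 0·-3 + 1·0 = 0
  a_4 = 0·0 + 0·-5 + 1·-3 = -3
  a_5 = 0·-3 + 0·0 + 1·-5 = -5
  a_6 = 0·-5 + 0·-3 + 1·0 = 0
  a_7 = 0·0 + 0·-5 + 1·-3 = -3
  a_8 = 0·-3 + 0·0 + 1·-5 = -5
  a_9 = 0·-5 + 0·-3 + 1·0 = 0
  a_10 = 0·0 + 0·-5 + 1·-3 = -3
  a_11 = 0·-3 + 0·0 + 1·-5 = -5
  a_12 = 0·-5 + 0·-3 + 1·0 = 0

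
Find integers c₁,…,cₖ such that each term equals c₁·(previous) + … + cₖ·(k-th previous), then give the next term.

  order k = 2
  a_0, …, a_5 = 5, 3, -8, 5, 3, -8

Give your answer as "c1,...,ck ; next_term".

  a_2 = -1·3 + -1·5 = -8
  a_3 = -1·-8 + -1·3 = 5
  a_4 = -1·5 + -1·-8 = 3
  a_5 = -1·3 + -1·5 = -8
  a_6 = -1·-8 + -1·3 = 5

-1,-1 ; 5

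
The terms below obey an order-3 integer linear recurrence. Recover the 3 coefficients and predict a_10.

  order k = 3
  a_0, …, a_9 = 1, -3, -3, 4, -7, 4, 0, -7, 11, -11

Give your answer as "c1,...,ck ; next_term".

  a_3 = -1·-3 + 0·-3 + 1·1 = 4
  a_4 = -1·4 + 0·-3 + 1·-3 = -7
  a_5 = -1·-7 + 0·4 + 1·-3 = 4
  a_6 = -1·4 + 0·-7 + 1·4 = 0
  a_7 = -1·0 + 0·4 + 1·-7 = -7
  a_8 = -1·-7 + 0·0 + 1·4 = 11
  a_9 = -1·11 + 0·-7 + 1·0 = -11
  a_10 = -1·-11 + 0·11 + 1·-7 = 4

-1,0,1 ; 4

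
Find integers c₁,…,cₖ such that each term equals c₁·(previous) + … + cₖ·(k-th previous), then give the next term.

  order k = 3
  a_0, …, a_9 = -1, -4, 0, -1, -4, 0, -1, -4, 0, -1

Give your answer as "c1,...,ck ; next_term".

  a_3 = 0·0 + 0·-4 + 1·-1 = -1
  a_4 = 0·-1 + 0·0 + 1·-4 = -4
  a_5 = 0·-4 + 0·-1 + 1·0 = 0
  a_6 = 0·0 + 0·-4 + 1·-1 = -1
  a_7 = 0·-1 + 0·0 + 1·-4 = -4
  a_8 = 0·-4 + 0·-1 + 1·0 = 0
  a_9 = 0·0 + 0·-4 + 1·-1 = -1
  a_10 = 0·-1 + 0·0 + 1·-4 = -4

0,0,1 ; -4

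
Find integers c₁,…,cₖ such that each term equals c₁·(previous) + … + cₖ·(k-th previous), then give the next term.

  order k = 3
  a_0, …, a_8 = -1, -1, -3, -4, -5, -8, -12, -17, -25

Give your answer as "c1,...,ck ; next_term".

  a_3 = 1·-3 + 0·-1 + 1·-1 = -4
  a_4 = 1·-4 + 0·-3 + 1·-1 = -5
  a_5 = 1·-5 + 0·-4 + 1·-3 = -8
  a_6 = 1·-8 + 0·-5 + 1·-4 = -12
  a_7 = 1·-12 + 0·-8 + 1·-5 = -17
  a_8 = 1·-17 + 0·-12 + 1·-8 = -25
  a_9 = 1·-25 + 0·-17 + 1·-12 = -37

1,0,1 ; -37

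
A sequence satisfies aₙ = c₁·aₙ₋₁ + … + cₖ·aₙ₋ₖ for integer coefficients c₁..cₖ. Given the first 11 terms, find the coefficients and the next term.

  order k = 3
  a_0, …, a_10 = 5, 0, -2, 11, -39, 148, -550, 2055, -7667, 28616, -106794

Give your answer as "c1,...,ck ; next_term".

-3,3,1 ; 398563

  a_3 = -3·-2 + 3·0 + 1·5 = 11
  a_4 = -3·11 + 3·-2 + 1·0 = -39
  a_5 = -3·-39 + 3·11 + 1·-2 = 148
  a_6 = -3·148 + 3·-39 + 1·11 = -550
  a_7 = -3·-550 + 3·148 + 1·-39 = 2055
  a_8 = -3·2055 + 3·-550 + 1·148 = -7667
  a_9 = -3·-7667 + 3·2055 + 1·-550 = 28616
  a_10 = -3·28616 + 3·-7667 + 1·2055 = -106794
  a_11 = -3·-106794 + 3·28616 + 1·-7667 = 398563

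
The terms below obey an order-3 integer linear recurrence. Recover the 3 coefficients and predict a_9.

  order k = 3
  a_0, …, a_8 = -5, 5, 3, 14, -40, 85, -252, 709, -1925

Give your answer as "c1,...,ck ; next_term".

-2,1,-3 ; 5315

  a_3 = -2·3 + 1·5 + -3·-5 = 14
  a_4 = -2·14 + 1·3 + -3·5 = -40
  a_5 = -2·-40 + 1·14 + -3·3 = 85
  a_6 = -2·85 + 1·-40 + -3·14 = -252
  a_7 = -2·-252 + 1·85 + -3·-40 = 709
  a_8 = -2·709 + 1·-252 + -3·85 = -1925
  a_9 = -2·-1925 + 1·709 + -3·-252 = 5315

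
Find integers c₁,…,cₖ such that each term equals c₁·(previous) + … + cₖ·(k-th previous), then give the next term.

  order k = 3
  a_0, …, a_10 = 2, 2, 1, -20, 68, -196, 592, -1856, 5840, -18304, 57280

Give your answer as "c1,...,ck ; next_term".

  a_3 = -4·1 + -4·2 + -4·2 = -20
  a_4 = -4·-20 + -4·1 + -4·2 = 68
  a_5 = -4·68 + -4·-20 + -4·1 = -196
  a_6 = -4·-196 + -4·68 + -4·-20 = 592
  a_7 = -4·592 + -4·-196 + -4·68 = -1856
  a_8 = -4·-1856 + -4·592 + -4·-196 = 5840
  a_9 = -4·5840 + -4·-1856 + -4·592 = -18304
  a_10 = -4·-18304 + -4·5840 + -4·-1856 = 57280
  a_11 = -4·57280 + -4·-18304 + -4·5840 = -179264

-4,-4,-4 ; -179264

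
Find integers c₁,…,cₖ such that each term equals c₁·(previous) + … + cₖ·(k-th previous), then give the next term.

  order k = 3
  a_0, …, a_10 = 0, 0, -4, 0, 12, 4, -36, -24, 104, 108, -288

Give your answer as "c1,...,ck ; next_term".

  a_3 = 0·-4 + -3·0 + -1·0 = 0
  a_4 = 0·0 + -3·-4 + -1·0 = 12
  a_5 = 0·12 + -3·0 + -1·-4 = 4
  a_6 = 0·4 + -3·12 + -1·0 = -36
  a_7 = 0·-36 + -3·4 + -1·12 = -24
  a_8 = 0·-24 + -3·-36 + -1·4 = 104
  a_9 = 0·104 + -3·-24 + -1·-36 = 108
  a_10 = 0·108 + -3·104 + -1·-24 = -288
  a_11 = 0·-288 + -3·108 + -1·104 = -428

0,-3,-1 ; -428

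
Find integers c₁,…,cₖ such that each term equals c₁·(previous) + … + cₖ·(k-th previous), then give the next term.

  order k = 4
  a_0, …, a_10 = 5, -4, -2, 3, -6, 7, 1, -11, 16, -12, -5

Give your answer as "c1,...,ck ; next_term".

-1,-1,0,-1 ; 28

  a_4 = -1·3 + -1·-2 + 0·-4 + -1·5 = -6
  a_5 = -1·-6 + -1·3 + 0·-2 + -1·-4 = 7
  a_6 = -1·7 + -1·-6 + 0·3 + -1·-2 = 1
  a_7 = -1·1 + -1·7 + 0·-6 + -1·3 = -11
  a_8 = -1·-11 + -1·1 + 0·7 + -1·-6 = 16
  a_9 = -1·16 + -1·-11 + 0·1 + -1·7 = -12
  a_10 = -1·-12 + -1·16 + 0·-11 + -1·1 = -5
  a_11 = -1·-5 + -1·-12 + 0·16 + -1·-11 = 28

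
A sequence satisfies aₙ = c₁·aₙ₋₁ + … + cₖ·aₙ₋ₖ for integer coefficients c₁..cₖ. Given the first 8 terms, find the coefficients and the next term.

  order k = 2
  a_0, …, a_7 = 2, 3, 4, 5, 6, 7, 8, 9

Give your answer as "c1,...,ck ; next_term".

  a_2 = 2·3 + -1·2 = 4
  a_3 = 2·4 + -1·3 = 5
  a_4 = 2·5 + -1·4 = 6
  a_5 = 2·6 + -1·5 = 7
  a_6 = 2·7 + -1·6 = 8
  a_7 = 2·8 + -1·7 = 9
  a_8 = 2·9 + -1·8 = 10

2,-1 ; 10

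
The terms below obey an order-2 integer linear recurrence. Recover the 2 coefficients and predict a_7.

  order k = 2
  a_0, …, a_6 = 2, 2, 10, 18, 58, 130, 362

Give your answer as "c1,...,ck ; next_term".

1,4 ; 882

  a_2 = 1·2 + 4·2 = 10
  a_3 = 1·10 + 4·2 = 18
  a_4 = 1·18 + 4·10 = 58
  a_5 = 1·58 + 4·18 = 130
  a_6 = 1·130 + 4·58 = 362
  a_7 = 1·362 + 4·130 = 882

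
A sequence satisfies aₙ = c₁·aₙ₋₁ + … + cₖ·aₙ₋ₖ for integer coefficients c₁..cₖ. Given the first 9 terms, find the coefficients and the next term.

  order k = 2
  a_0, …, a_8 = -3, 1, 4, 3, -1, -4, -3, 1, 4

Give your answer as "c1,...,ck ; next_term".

  a_2 = 1·1 + -1·-3 = 4
  a_3 = 1·4 + -1·1 = 3
  a_4 = 1·3 + -1·4 = -1
  a_5 = 1·-1 + -1·3 = -4
  a_6 = 1·-4 + -1·-1 = -3
  a_7 = 1·-3 + -1·-4 = 1
  a_8 = 1·1 + -1·-3 = 4
  a_9 = 1·4 + -1·1 = 3

1,-1 ; 3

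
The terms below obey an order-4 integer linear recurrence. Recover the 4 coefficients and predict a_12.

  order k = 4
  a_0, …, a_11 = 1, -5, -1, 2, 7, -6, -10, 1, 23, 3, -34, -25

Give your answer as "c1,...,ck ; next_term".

0,-1,-1,1 ; 54

  a_4 = 0·2 + -1·-1 + -1·-5 + 1·1 = 7
  a_5 = 0·7 + -1·2 + -1·-1 + 1·-5 = -6
  a_6 = 0·-6 + -1·7 + -1·2 + 1·-1 = -10
  a_7 = 0·-10 + -1·-6 + -1·7 + 1·2 = 1
  a_8 = 0·1 + -1·-10 + -1·-6 + 1·7 = 23
  a_9 = 0·23 + -1·1 + -1·-10 + 1·-6 = 3
  a_10 = 0·3 + -1·23 + -1·1 + 1·-10 = -34
  a_11 = 0·-34 + -1·3 + -1·23 + 1·1 = -25
  a_12 = 0·-25 + -1·-34 + -1·3 + 1·23 = 54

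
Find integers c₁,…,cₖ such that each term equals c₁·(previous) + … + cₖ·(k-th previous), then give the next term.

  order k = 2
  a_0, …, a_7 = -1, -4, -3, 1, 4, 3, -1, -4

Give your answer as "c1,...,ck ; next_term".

1,-1 ; -3

  a_2 = 1·-4 + -1·-1 = -3
  a_3 = 1·-3 + -1·-4 = 1
  a_4 = 1·1 + -1·-3 = 4
  a_5 = 1·4 + -1·1 = 3
  a_6 = 1·3 + -1·4 = -1
  a_7 = 1·-1 + -1·3 = -4
  a_8 = 1·-4 + -1·-1 = -3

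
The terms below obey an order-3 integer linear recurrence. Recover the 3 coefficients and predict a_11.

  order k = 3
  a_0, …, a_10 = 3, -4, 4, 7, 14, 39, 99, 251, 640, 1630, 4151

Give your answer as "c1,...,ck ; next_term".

2,1,1 ; 10572

  a_3 = 2·4 + 1·-4 + 1·3 = 7
  a_4 = 2·7 + 1·4 + 1·-4 = 14
  a_5 = 2·14 + 1·7 + 1·4 = 39
  a_6 = 2·39 + 1·14 + 1·7 = 99
  a_7 = 2·99 + 1·39 + 1·14 = 251
  a_8 = 2·251 + 1·99 + 1·39 = 640
  a_9 = 2·640 + 1·251 + 1·99 = 1630
  a_10 = 2·1630 + 1·640 + 1·251 = 4151
  a_11 = 2·4151 + 1·1630 + 1·640 = 10572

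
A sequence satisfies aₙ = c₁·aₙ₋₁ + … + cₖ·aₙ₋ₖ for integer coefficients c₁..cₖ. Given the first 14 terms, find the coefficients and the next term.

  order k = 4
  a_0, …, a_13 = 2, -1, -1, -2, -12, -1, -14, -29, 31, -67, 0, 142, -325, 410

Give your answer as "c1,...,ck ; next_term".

  a_4 = 0·-2 + 1·-1 + 3·-1 + -4·2 = -12
  a_5 = 0·-12 + 1·-2 + 3·-1 + -4·-1 = -1
  a_6 = 0·-1 + 1·-12 + 3·-2 + -4·-1 = -14
  a_7 = 0·-14 + 1·-1 + 3·-12 + -4·-2 = -29
  a_8 = 0·-29 + 1·-14 + 3·-1 + -4·-12 = 31
  a_9 = 0·31 + 1·-29 + 3·-14 + -4·-1 = -67
  a_10 = 0·-67 + 1·31 + 3·-29 + -4·-14 = 0
  a_11 = 0·0 + 1·-67 + 3·31 + -4·-29 = 142
  a_12 = 0·142 + 1·0 + 3·-67 + -4·31 = -325
  a_13 = 0·-325 + 1·142 + 3·0 + -4·-67 = 410
  a_14 = 0·410 + 1·-325 + 3·142 + -4·0 = 101

0,1,3,-4 ; 101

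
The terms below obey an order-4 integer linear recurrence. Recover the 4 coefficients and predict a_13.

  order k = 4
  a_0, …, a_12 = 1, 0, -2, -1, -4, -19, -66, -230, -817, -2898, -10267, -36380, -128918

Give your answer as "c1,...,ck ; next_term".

3,1,3,1 ; -456833

  a_4 = 3·-1 + 1·-2 + 3·0 + 1·1 = -4
  a_5 = 3·-4 + 1·-1 + 3·-2 + 1·0 = -19
  a_6 = 3·-19 + 1·-4 + 3·-1 + 1·-2 = -66
  a_7 = 3·-66 + 1·-19 + 3·-4 + 1·-1 = -230
  a_8 = 3·-230 + 1·-66 + 3·-19 + 1·-4 = -817
  a_9 = 3·-817 + 1·-230 + 3·-66 + 1·-19 = -2898
  a_10 = 3·-2898 + 1·-817 + 3·-230 + 1·-66 = -10267
  a_11 = 3·-10267 + 1·-2898 + 3·-817 + 1·-230 = -36380
  a_12 = 3·-36380 + 1·-10267 + 3·-2898 + 1·-817 = -128918
  a_13 = 3·-128918 + 1·-36380 + 3·-10267 + 1·-2898 = -456833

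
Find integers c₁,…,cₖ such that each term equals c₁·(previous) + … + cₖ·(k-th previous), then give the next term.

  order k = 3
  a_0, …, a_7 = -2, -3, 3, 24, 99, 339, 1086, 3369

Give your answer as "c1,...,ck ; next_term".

4,-2,-3 ; 10287

  a_3 = 4·3 + -2·-3 + -3·-2 = 24
  a_4 = 4·24 + -2·3 + -3·-3 = 99
  a_5 = 4·99 + -2·24 + -3·3 = 339
  a_6 = 4·339 + -2·99 + -3·24 = 1086
  a_7 = 4·1086 + -2·339 + -3·99 = 3369
  a_8 = 4·3369 + -2·1086 + -3·339 = 10287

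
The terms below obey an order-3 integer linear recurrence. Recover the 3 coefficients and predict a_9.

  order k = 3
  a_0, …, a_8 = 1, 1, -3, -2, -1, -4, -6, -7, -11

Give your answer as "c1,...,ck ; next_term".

  a_3 = 1·-3 + 0·1 + 1·1 = -2
  a_4 = 1·-2 + 0·-3 + 1·1 = -1
  a_5 = 1·-1 + 0·-2 + 1·-3 = -4
  a_6 = 1·-4 + 0·-1 + 1·-2 = -6
  a_7 = 1·-6 + 0·-4 + 1·-1 = -7
  a_8 = 1·-7 + 0·-6 + 1·-4 = -11
  a_9 = 1·-11 + 0·-7 + 1·-6 = -17

1,0,1 ; -17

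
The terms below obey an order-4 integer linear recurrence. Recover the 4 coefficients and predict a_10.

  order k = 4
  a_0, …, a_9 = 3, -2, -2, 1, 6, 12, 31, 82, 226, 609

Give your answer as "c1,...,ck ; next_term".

2,2,-1,2 ; 1650

  a_4 = 2·1 + 2·-2 + -1·-2 + 2·3 = 6
  a_5 = 2·6 + 2·1 + -1·-2 + 2·-2 = 12
  a_6 = 2·12 + 2·6 + -1·1 + 2·-2 = 31
  a_7 = 2·31 + 2·12 + -1·6 + 2·1 = 82
  a_8 = 2·82 + 2·31 + -1·12 + 2·6 = 226
  a_9 = 2·226 + 2·82 + -1·31 + 2·12 = 609
  a_10 = 2·609 + 2·226 + -1·82 + 2·31 = 1650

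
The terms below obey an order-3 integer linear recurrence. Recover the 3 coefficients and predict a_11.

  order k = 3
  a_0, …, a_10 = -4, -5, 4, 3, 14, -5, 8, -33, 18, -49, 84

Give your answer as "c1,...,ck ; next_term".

  a_3 = 0·4 + 1·-5 + -2·-4 = 3
  a_4 = 0·3 + 1·4 + -2·-5 = 14
  a_5 = 0·14 + 1·3 + -2·4 = -5
  a_6 = 0·-5 + 1·14 + -2·3 = 8
  a_7 = 0·8 + 1·-5 + -2·14 = -33
  a_8 = 0·-33 + 1·8 + -2·-5 = 18
  a_9 = 0·18 + 1·-33 + -2·8 = -49
  a_10 = 0·-49 + 1·18 + -2·-33 = 84
  a_11 = 0·84 + 1·-49 + -2·18 = -85

0,1,-2 ; -85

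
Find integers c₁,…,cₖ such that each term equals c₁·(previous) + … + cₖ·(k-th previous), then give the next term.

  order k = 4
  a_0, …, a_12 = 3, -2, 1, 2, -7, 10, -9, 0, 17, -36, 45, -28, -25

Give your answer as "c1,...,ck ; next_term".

  a_4 = -1·2 + 0·1 + 1·-2 + -1·3 = -7
  a_5 = -1·-7 + 0·2 + 1·1 + -1·-2 = 10
  a_6 = -1·10 + 0·-7 + 1·2 + -1·1 = -9
  a_7 = -1·-9 + 0·10 + 1·-7 + -1·2 = 0
  a_8 = -1·0 + 0·-9 + 1·10 + -1·-7 = 17
  a_9 = -1·17 + 0·0 + 1·-9 + -1·10 = -36
  a_10 = -1·-36 + 0·17 + 1·0 + -1·-9 = 45
  a_11 = -1·45 + 0·-36 + 1·17 + -1·0 = -28
  a_12 = -1·-28 + 0·45 + 1·-36 + -1·17 = -25
  a_13 = -1·-25 + 0·-28 + 1·45 + -1·-36 = 106

-1,0,1,-1 ; 106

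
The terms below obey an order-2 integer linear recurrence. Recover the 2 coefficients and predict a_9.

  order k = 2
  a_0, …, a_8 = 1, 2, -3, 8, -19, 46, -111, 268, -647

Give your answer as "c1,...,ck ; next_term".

  a_2 = -2·2 + 1·1 = -3
  a_3 = -2·-3 + 1·2 = 8
  a_4 = -2·8 + 1·-3 = -19
  a_5 = -2·-19 + 1·8 = 46
  a_6 = -2·46 + 1·-19 = -111
  a_7 = -2·-111 + 1·46 = 268
  a_8 = -2·268 + 1·-111 = -647
  a_9 = -2·-647 + 1·268 = 1562

-2,1 ; 1562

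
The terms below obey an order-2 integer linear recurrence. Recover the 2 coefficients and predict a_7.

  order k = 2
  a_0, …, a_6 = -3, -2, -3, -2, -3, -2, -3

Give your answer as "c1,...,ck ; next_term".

  a_2 = 0·-2 + 1·-3 = -3
  a_3 = 0·-3 + 1·-2 = -2
  a_4 = 0·-2 + 1·-3 = -3
  a_5 = 0·-3 + 1·-2 = -2
  a_6 = 0·-2 + 1·-3 = -3
  a_7 = 0·-3 + 1·-2 = -2

0,1 ; -2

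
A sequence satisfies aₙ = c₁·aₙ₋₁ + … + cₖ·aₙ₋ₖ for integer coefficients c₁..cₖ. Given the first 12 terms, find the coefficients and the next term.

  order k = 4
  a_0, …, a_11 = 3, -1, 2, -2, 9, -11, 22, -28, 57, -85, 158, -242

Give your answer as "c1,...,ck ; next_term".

-1,1,1,2 ; 429

  a_4 = -1·-2 + 1·2 + 1·-1 + 2·3 = 9
  a_5 = -1·9 + 1·-2 + 1·2 + 2·-1 = -11
  a_6 = -1·-11 + 1·9 + 1·-2 + 2·2 = 22
  a_7 = -1·22 + 1·-11 + 1·9 + 2·-2 = -28
  a_8 = -1·-28 + 1·22 + 1·-11 + 2·9 = 57
  a_9 = -1·57 + 1·-28 + 1·22 + 2·-11 = -85
  a_10 = -1·-85 + 1·57 + 1·-28 + 2·22 = 158
  a_11 = -1·158 + 1·-85 + 1·57 + 2·-28 = -242
  a_12 = -1·-242 + 1·158 + 1·-85 + 2·57 = 429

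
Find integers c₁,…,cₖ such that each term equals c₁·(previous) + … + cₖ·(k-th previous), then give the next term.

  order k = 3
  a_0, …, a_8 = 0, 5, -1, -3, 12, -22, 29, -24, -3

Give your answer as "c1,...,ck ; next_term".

-2,-1,1 ; 59

  a_3 = -2·-1 + -1·5 + 1·0 = -3
  a_4 = -2·-3 + -1·-1 + 1·5 = 12
  a_5 = -2·12 + -1·-3 + 1·-1 = -22
  a_6 = -2·-22 + -1·12 + 1·-3 = 29
  a_7 = -2·29 + -1·-22 + 1·12 = -24
  a_8 = -2·-24 + -1·29 + 1·-22 = -3
  a_9 = -2·-3 + -1·-24 + 1·29 = 59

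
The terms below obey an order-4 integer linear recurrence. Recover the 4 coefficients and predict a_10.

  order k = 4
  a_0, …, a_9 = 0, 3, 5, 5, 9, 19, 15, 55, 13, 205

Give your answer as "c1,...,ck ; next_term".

  a_4 = -2·5 + 2·5 + 3·3 + 4·0 = 9
  a_5 = -2·9 + 2·5 + 3·5 + 4·3 = 19
  a_6 = -2·19 + 2·9 + 3·5 + 4·5 = 15
  a_7 = -2·15 + 2·19 + 3·9 + 4·5 = 55
  a_8 = -2·55 + 2·15 + 3·19 + 4·9 = 13
  a_9 = -2·13 + 2·55 + 3·15 + 4·19 = 205
  a_10 = -2·205 + 2·13 + 3·55 + 4·15 = -159

-2,2,3,4 ; -159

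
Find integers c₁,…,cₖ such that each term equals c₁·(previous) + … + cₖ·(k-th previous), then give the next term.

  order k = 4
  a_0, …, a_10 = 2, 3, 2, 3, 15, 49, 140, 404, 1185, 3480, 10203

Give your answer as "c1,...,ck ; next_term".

  a_4 = 3·3 + -1·2 + 2·3 + 1·2 = 15
  a_5 = 3·15 + -1·3 + 2·2 + 1·3 = 49
  a_6 = 3·49 + -1·15 + 2·3 + 1·2 = 140
  a_7 = 3·140 + -1·49 + 2·15 + 1·3 = 404
  a_8 = 3·404 + -1·140 + 2·49 + 1·15 = 1185
  a_9 = 3·1185 + -1·404 + 2·140 + 1·49 = 3480
  a_10 = 3·3480 + -1·1185 + 2·404 + 1·140 = 10203
  a_11 = 3·10203 + -1·3480 + 2·1185 + 1·404 = 29903

3,-1,2,1 ; 29903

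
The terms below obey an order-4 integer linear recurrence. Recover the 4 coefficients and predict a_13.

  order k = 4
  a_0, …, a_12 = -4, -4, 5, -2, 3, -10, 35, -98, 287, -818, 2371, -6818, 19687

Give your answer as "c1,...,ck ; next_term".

  a_4 = -2·-2 + 3·5 + 2·-4 + 2·-4 = 3
  a_5 = -2·3 + 3·-2 + 2·5 + 2·-4 = -10
  a_6 = -2·-10 + 3·3 + 2·-2 + 2·5 = 35
  a_7 = -2·35 + 3·-10 + 2·3 + 2·-2 = -98
  a_8 = -2·-98 + 3·35 + 2·-10 + 2·3 = 287
  a_9 = -2·287 + 3·-98 + 2·35 + 2·-10 = -818
  a_10 = -2·-818 + 3·287 + 2·-98 + 2·35 = 2371
  a_11 = -2·2371 + 3·-818 + 2·287 + 2·-98 = -6818
  a_12 = -2·-6818 + 3·2371 + 2·-818 + 2·287 = 19687
  a_13 = -2·19687 + 3·-6818 + 2·2371 + 2·-818 = -56722

-2,3,2,2 ; -56722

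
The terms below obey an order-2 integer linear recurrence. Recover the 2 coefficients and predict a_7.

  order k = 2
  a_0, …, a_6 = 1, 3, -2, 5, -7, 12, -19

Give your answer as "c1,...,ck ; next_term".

  a_2 = -1·3 + 1·1 = -2
  a_3 = -1·-2 + 1·3 = 5
  a_4 = -1·5 + 1·-2 = -7
  a_5 = -1·-7 + 1·5 = 12
  a_6 = -1·12 + 1·-7 = -19
  a_7 = -1·-19 + 1·12 = 31

-1,1 ; 31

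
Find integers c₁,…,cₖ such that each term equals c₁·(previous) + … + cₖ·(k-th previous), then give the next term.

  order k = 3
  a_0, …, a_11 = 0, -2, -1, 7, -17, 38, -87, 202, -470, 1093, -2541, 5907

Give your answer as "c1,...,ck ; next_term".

  a_3 = -3·-1 + -2·-2 + -1·0 = 7
  a_4 = -3·7 + -2·-1 + -1·-2 = -17
  a_5 = -3·-17 + -2·7 + -1·-1 = 38
  a_6 = -3·38 + -2·-17 + -1·7 = -87
  a_7 = -3·-87 + -2·38 + -1·-17 = 202
  a_8 = -3·202 + -2·-87 + -1·38 = -470
  a_9 = -3·-470 + -2·202 + -1·-87 = 1093
  a_10 = -3·1093 + -2·-470 + -1·202 = -2541
  a_11 = -3·-2541 + -2·1093 + -1·-470 = 5907
  a_12 = -3·5907 + -2·-2541 + -1·1093 = -13732

-3,-2,-1 ; -13732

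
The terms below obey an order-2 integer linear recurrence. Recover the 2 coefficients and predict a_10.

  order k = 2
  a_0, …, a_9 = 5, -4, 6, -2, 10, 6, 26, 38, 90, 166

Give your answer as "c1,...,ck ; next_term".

1,2 ; 346

  a_2 = 1·-4 + 2·5 = 6
  a_3 = 1·6 + 2·-4 = -2
  a_4 = 1·-2 + 2·6 = 10
  a_5 = 1·10 + 2·-2 = 6
  a_6 = 1·6 + 2·10 = 26
  a_7 = 1·26 + 2·6 = 38
  a_8 = 1·38 + 2·26 = 90
  a_9 = 1·90 + 2·38 = 166
  a_10 = 1·166 + 2·90 = 346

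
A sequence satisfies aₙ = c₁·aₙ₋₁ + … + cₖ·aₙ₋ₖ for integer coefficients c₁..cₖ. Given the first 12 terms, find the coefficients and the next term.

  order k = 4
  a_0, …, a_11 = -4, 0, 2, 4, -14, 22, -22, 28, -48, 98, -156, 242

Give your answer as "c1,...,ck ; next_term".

  a_4 = -1·4 + 1·2 + 2·0 + 3·-4 = -14
  a_5 = -1·-14 + 1·4 + 2·2 + 3·0 = 22
  a_6 = -1·22 + 1·-14 + 2·4 + 3·2 = -22
  a_7 = -1·-22 + 1·22 + 2·-14 + 3·4 = 28
  a_8 = -1·28 + 1·-22 + 2·22 + 3·-14 = -48
  a_9 = -1·-48 + 1·28 + 2·-22 + 3·22 = 98
  a_10 = -1·98 + 1·-48 + 2·28 + 3·-22 = -156
  a_11 = -1·-156 + 1·98 + 2·-48 + 3·28 = 242
  a_12 = -1·242 + 1·-156 + 2·98 + 3·-48 = -346

-1,1,2,3 ; -346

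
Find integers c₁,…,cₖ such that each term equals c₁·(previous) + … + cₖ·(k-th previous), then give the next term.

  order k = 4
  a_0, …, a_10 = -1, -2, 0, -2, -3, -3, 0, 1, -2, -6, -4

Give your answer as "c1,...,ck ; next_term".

1,-1,0,1 ; 3

  a_4 = 1·-2 + -1·0 + 0·-2 + 1·-1 = -3
  a_5 = 1·-3 + -1·-2 + 0·0 + 1·-2 = -3
  a_6 = 1·-3 + -1·-3 + 0·-2 + 1·0 = 0
  a_7 = 1·0 + -1·-3 + 0·-3 + 1·-2 = 1
  a_8 = 1·1 + -1·0 + 0·-3 + 1·-3 = -2
  a_9 = 1·-2 + -1·1 + 0·0 + 1·-3 = -6
  a_10 = 1·-6 + -1·-2 + 0·1 + 1·0 = -4
  a_11 = 1·-4 + -1·-6 + 0·-2 + 1·1 = 3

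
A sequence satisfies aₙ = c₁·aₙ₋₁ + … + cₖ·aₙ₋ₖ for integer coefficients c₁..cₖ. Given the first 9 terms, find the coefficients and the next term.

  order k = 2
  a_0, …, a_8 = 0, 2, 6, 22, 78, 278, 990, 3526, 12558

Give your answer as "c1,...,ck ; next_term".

3,2 ; 44726

  a_2 = 3·2 + 2·0 = 6
  a_3 = 3·6 + 2·2 = 22
  a_4 = 3·22 + 2·6 = 78
  a_5 = 3·78 + 2·22 = 278
  a_6 = 3·278 + 2·78 = 990
  a_7 = 3·990 + 2·278 = 3526
  a_8 = 3·3526 + 2·990 = 12558
  a_9 = 3·12558 + 2·3526 = 44726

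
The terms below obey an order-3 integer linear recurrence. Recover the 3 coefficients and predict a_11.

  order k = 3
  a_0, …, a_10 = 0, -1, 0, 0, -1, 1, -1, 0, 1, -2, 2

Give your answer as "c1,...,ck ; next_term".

  a_3 = -1·0 + 0·-1 + 1·0 = 0
  a_4 = -1·0 + 0·0 + 1·-1 = -1
  a_5 = -1·-1 + 0·0 + 1·0 = 1
  a_6 = -1·1 + 0·-1 + 1·0 = -1
  a_7 = -1·-1 + 0·1 + 1·-1 = 0
  a_8 = -1·0 + 0·-1 + 1·1 = 1
  a_9 = -1·1 + 0·0 + 1·-1 = -2
  a_10 = -1·-2 + 0·1 + 1·0 = 2
  a_11 = -1·2 + 0·-2 + 1·1 = -1

-1,0,1 ; -1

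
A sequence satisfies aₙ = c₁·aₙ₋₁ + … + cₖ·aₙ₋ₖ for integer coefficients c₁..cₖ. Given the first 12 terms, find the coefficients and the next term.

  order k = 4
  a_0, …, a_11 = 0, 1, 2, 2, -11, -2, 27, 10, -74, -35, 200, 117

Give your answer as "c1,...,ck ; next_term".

-1,-3,-3,-1 ; -538

  a_4 = -1·2 + -3·2 + -3·1 + -1·0 = -11
  a_5 = -1·-11 + -3·2 + -3·2 + -1·1 = -2
  a_6 = -1·-2 + -3·-11 + -3·2 + -1·2 = 27
  a_7 = -1·27 + -3·-2 + -3·-11 + -1·2 = 10
  a_8 = -1·10 + -3·27 + -3·-2 + -1·-11 = -74
  a_9 = -1·-74 + -3·10 + -3·27 + -1·-2 = -35
  a_10 = -1·-35 + -3·-74 + -3·10 + -1·27 = 200
  a_11 = -1·200 + -3·-35 + -3·-74 + -1·10 = 117
  a_12 = -1·117 + -3·200 + -3·-35 + -1·-74 = -538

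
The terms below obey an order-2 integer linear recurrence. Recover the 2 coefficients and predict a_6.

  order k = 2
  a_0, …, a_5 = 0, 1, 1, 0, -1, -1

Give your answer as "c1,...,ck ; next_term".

  a_2 = 1·1 + -1·0 = 1
  a_3 = 1·1 + -1·1 = 0
  a_4 = 1·0 + -1·1 = -1
  a_5 = 1·-1 + -1·0 = -1
  a_6 = 1·-1 + -1·-1 = 0

1,-1 ; 0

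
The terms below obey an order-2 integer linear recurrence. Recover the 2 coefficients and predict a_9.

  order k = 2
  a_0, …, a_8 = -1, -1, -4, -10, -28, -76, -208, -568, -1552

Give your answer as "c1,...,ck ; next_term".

2,2 ; -4240

  a_2 = 2·-1 + 2·-1 = -4
  a_3 = 2·-4 + 2·-1 = -10
  a_4 = 2·-10 + 2·-4 = -28
  a_5 = 2·-28 + 2·-10 = -76
  a_6 = 2·-76 + 2·-28 = -208
  a_7 = 2·-208 + 2·-76 = -568
  a_8 = 2·-568 + 2·-208 = -1552
  a_9 = 2·-1552 + 2·-568 = -4240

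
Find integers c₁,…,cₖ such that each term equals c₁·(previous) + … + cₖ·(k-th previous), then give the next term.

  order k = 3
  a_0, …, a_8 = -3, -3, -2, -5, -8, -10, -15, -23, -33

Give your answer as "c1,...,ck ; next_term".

1,0,1 ; -48

  a_3 = 1·-2 + 0·-3 + 1·-3 = -5
  a_4 = 1·-5 + 0·-2 + 1·-3 = -8
  a_5 = 1·-8 + 0·-5 + 1·-2 = -10
  a_6 = 1·-10 + 0·-8 + 1·-5 = -15
  a_7 = 1·-15 + 0·-10 + 1·-8 = -23
  a_8 = 1·-23 + 0·-15 + 1·-10 = -33
  a_9 = 1·-33 + 0·-23 + 1·-15 = -48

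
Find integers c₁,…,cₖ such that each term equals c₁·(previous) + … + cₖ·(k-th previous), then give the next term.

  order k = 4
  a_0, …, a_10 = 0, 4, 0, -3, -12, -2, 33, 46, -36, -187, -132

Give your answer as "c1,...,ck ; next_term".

0,-2,-3,-2 ; 390

  a_4 = 0·-3 + -2·0 + -3·4 + -2·0 = -12
  a_5 = 0·-12 + -2·-3 + -3·0 + -2·4 = -2
  a_6 = 0·-2 + -2·-12 + -3·-3 + -2·0 = 33
  a_7 = 0·33 + -2·-2 + -3·-12 + -2·-3 = 46
  a_8 = 0·46 + -2·33 + -3·-2 + -2·-12 = -36
  a_9 = 0·-36 + -2·46 + -3·33 + -2·-2 = -187
  a_10 = 0·-187 + -2·-36 + -3·46 + -2·33 = -132
  a_11 = 0·-132 + -2·-187 + -3·-36 + -2·46 = 390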